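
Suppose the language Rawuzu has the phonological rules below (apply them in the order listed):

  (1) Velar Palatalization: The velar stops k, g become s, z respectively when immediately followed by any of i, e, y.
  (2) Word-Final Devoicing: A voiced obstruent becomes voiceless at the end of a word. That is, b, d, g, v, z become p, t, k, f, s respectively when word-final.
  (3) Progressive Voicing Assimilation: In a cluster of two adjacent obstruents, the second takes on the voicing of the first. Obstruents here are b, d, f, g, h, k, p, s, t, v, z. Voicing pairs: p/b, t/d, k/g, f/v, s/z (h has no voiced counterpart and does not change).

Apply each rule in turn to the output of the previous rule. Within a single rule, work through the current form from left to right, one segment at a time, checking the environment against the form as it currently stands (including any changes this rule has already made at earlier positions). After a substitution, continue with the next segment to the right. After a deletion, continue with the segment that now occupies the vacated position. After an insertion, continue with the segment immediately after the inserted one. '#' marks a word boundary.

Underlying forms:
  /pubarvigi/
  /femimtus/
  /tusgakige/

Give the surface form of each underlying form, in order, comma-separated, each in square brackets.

/pubarvigi/:
  (1) Velar Palatalization: [pubarvigi] → [pubarvizi]
  (2) Word-Final Devoicing: no change — [pubarvizi]
  (3) Progressive Voicing Assimilation: no change — [pubarvizi]
/femimtus/:
  (1) Velar Palatalization: no change — [femimtus]
  (2) Word-Final Devoicing: no change — [femimtus]
  (3) Progressive Voicing Assimilation: no change — [femimtus]
/tusgakige/:
  (1) Velar Palatalization: [tusgakige] → [tusgasize]
  (2) Word-Final Devoicing: no change — [tusgasize]
  (3) Progressive Voicing Assimilation: [tusgasize] → [tuskasize]

[pubarvizi], [femimtus], [tuskasize]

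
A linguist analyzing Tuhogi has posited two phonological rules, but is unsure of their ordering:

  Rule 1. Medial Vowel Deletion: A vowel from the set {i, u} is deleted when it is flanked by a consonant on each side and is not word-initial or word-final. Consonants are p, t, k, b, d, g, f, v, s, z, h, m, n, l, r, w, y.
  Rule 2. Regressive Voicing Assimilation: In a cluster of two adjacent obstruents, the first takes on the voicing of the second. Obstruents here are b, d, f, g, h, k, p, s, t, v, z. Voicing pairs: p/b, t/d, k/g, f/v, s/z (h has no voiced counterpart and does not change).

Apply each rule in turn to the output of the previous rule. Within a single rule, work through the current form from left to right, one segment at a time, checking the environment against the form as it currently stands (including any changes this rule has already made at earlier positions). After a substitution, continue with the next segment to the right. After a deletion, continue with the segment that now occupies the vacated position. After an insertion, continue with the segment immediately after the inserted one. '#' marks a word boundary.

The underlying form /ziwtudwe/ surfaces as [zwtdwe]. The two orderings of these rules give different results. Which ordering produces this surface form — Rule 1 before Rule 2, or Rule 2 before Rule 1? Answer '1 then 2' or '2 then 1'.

Order 1 then 2:
  1 Medial Vowel Deletion: [ziwtudwe] → [zwtdwe]
  2 Regressive Voicing Assimilation: [zwtdwe] → [zwddwe]
  result: [zwddwe]
Order 2 then 1:
  2 Regressive Voicing Assimilation: no change — [ziwtudwe]
  1 Medial Vowel Deletion: [ziwtudwe] → [zwtdwe]
  result: [zwtdwe]

2 then 1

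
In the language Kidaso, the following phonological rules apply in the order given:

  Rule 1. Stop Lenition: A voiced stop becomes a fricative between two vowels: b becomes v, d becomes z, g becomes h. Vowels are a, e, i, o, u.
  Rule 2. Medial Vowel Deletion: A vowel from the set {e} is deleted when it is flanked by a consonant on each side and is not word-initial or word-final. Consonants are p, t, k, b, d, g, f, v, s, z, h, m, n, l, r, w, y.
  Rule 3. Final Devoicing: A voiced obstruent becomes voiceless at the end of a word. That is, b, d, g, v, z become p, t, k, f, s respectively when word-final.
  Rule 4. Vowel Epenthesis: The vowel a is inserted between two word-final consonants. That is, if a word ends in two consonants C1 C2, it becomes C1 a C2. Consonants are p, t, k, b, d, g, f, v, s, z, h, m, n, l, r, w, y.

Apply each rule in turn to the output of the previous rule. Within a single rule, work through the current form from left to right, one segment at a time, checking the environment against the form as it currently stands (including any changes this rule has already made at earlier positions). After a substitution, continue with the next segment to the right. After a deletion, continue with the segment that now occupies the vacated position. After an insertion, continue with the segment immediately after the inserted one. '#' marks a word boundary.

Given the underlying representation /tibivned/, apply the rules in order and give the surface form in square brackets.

[tivivnat]

Rule 1 Stop Lenition: [tibivned] → [tivivned]
Rule 2 Medial Vowel Deletion: [tivivned] → [tivivnd]
Rule 3 Final Devoicing: [tivivnd] → [tivivnt]
Rule 4 Vowel Epenthesis: [tivivnt] → [tivivnat]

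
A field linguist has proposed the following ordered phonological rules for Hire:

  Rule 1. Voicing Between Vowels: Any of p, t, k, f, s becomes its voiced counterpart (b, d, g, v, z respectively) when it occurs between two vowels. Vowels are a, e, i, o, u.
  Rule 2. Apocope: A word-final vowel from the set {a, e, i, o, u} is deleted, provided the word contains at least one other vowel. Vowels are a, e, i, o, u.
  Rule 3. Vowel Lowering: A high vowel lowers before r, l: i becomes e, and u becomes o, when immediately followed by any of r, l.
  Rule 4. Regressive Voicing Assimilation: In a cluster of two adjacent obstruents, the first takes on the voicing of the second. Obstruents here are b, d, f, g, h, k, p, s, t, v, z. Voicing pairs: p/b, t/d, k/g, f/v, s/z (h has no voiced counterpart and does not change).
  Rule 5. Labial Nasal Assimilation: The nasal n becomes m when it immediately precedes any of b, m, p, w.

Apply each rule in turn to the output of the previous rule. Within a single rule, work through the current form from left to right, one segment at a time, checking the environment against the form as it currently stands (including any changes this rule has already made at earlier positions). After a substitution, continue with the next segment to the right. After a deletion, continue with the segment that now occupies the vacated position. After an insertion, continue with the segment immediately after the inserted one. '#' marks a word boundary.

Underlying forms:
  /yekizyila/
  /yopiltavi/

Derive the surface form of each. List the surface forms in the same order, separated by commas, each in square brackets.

/yekizyila/:
  Rule 1 Voicing Between Vowels: [yekizyila] → [yegizyila]
  Rule 2 Apocope: [yegizyila] → [yegizyil]
  Rule 3 Vowel Lowering: [yegizyil] → [yegizyel]
  Rule 4 Regressive Voicing Assimilation: no change — [yegizyel]
  Rule 5 Labial Nasal Assimilation: no change — [yegizyel]
/yopiltavi/:
  Rule 1 Voicing Between Vowels: [yopiltavi] → [yobiltavi]
  Rule 2 Apocope: [yobiltavi] → [yobiltav]
  Rule 3 Vowel Lowering: [yobiltav] → [yobeltav]
  Rule 4 Regressive Voicing Assimilation: no change — [yobeltav]
  Rule 5 Labial Nasal Assimilation: no change — [yobeltav]

[yegizyel], [yobeltav]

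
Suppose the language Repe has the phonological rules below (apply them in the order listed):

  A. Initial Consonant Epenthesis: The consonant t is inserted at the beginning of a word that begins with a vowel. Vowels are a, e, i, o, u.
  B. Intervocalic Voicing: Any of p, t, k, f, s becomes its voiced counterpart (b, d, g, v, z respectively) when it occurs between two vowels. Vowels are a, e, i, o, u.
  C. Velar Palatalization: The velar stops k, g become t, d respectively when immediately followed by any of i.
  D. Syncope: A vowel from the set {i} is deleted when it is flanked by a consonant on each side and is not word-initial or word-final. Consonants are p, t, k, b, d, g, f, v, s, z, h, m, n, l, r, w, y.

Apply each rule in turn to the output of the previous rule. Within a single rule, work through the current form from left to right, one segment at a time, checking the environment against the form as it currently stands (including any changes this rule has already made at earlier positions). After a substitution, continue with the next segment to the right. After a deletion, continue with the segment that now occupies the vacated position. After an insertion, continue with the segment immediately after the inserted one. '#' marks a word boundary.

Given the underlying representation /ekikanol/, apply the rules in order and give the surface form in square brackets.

A Initial Consonant Epenthesis: [ekikanol] → [tekikanol]
B Intervocalic Voicing: [tekikanol] → [tegiganol]
C Velar Palatalization: [tegiganol] → [tediganol]
D Syncope: [tediganol] → [tedganol]

[tedganol]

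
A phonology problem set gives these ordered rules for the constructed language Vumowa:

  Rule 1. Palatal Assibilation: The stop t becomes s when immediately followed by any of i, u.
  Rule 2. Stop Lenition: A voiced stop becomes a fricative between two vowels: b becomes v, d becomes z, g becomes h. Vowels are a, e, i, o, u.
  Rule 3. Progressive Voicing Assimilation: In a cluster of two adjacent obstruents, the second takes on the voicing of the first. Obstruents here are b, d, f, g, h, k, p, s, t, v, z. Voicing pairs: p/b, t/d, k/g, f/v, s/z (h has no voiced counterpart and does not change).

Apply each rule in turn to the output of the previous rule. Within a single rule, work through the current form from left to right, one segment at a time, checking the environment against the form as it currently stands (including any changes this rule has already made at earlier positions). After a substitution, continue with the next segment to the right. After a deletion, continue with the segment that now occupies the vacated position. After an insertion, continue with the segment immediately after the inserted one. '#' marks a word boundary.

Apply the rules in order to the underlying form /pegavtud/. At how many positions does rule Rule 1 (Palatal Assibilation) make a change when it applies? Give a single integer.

Rule 1 Palatal Assibilation: [pegavtud] → [pegavsud]
Rule 2 Stop Lenition: [pegavsud] → [pehavsud]
Rule 3 Progressive Voicing Assimilation: [pehavsud] → [pehavzud]
Rule Rule 1 changed 1 position(s).

1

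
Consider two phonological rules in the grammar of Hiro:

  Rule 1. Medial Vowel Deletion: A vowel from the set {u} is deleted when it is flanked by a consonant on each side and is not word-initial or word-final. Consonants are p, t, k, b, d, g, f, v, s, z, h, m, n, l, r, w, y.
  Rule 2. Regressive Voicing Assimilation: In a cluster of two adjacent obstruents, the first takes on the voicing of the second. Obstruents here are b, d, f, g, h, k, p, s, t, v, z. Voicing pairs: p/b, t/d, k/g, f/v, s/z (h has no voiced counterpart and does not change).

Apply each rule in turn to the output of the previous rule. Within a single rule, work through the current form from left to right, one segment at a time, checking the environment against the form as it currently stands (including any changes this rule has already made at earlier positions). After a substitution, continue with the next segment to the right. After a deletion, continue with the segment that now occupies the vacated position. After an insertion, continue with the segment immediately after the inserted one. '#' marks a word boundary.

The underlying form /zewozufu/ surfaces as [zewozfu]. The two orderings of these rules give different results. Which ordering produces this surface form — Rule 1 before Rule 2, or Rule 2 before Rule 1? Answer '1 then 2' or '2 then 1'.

2 then 1

Order 1 then 2:
  1 Medial Vowel Deletion: [zewozufu] → [zewozfu]
  2 Regressive Voicing Assimilation: [zewozfu] → [zewosfu]
  result: [zewosfu]
Order 2 then 1:
  2 Regressive Voicing Assimilation: no change — [zewozufu]
  1 Medial Vowel Deletion: [zewozufu] → [zewozfu]
  result: [zewozfu]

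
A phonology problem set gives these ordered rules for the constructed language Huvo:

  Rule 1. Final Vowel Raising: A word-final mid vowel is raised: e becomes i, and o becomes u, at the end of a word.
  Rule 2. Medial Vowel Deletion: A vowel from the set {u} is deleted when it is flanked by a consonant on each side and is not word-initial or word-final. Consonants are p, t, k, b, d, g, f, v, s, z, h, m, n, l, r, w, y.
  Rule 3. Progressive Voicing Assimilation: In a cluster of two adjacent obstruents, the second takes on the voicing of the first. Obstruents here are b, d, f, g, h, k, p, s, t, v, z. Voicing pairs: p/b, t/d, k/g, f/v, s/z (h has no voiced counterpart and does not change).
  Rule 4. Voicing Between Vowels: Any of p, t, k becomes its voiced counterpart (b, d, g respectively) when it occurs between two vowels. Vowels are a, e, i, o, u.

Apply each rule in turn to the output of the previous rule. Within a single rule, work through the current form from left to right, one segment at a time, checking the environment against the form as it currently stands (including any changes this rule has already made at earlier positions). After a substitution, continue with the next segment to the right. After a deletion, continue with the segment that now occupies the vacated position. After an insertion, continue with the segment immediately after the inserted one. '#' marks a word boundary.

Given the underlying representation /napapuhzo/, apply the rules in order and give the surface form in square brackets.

[nabaphsu]

Rule 1 Final Vowel Raising: [napapuhzo] → [napapuhzu]
Rule 2 Medial Vowel Deletion: [napapuhzu] → [napaphzu]
Rule 3 Progressive Voicing Assimilation: [napaphzu] → [napaphsu]
Rule 4 Voicing Between Vowels: [napaphsu] → [nabaphsu]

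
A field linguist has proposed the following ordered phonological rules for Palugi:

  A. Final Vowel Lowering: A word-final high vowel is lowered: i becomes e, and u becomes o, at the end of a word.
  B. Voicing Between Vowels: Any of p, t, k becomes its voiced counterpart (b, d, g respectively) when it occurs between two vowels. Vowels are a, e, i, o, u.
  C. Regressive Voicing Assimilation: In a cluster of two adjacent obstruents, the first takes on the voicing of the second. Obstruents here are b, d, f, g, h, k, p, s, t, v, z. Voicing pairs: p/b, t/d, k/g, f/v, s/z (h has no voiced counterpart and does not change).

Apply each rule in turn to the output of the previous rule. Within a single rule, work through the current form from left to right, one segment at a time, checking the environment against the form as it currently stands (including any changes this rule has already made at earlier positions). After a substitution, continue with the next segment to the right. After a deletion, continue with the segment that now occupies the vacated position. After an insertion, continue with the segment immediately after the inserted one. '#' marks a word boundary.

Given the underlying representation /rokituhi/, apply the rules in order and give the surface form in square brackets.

A Final Vowel Lowering: [rokituhi] → [rokituhe]
B Voicing Between Vowels: [rokituhe] → [rogiduhe]
C Regressive Voicing Assimilation: no change — [rogiduhe]

[rogiduhe]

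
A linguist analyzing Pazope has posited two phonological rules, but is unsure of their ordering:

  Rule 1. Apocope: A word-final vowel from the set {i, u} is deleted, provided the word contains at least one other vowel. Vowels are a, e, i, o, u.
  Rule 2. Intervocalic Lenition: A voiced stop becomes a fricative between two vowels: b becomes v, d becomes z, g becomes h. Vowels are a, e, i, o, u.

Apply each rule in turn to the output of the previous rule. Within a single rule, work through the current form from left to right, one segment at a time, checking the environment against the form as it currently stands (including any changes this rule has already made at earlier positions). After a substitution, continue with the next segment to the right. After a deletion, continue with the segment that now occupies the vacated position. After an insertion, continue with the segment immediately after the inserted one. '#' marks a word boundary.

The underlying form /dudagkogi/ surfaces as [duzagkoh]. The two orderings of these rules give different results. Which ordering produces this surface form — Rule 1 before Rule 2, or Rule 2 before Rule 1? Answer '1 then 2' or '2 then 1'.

Order 1 then 2:
  1 Apocope: [dudagkogi] → [dudagkog]
  2 Intervocalic Lenition: [dudagkog] → [duzagkog]
  result: [duzagkog]
Order 2 then 1:
  2 Intervocalic Lenition: [dudagkogi] → [duzagkohi]
  1 Apocope: [duzagkohi] → [duzagkoh]
  result: [duzagkoh]

2 then 1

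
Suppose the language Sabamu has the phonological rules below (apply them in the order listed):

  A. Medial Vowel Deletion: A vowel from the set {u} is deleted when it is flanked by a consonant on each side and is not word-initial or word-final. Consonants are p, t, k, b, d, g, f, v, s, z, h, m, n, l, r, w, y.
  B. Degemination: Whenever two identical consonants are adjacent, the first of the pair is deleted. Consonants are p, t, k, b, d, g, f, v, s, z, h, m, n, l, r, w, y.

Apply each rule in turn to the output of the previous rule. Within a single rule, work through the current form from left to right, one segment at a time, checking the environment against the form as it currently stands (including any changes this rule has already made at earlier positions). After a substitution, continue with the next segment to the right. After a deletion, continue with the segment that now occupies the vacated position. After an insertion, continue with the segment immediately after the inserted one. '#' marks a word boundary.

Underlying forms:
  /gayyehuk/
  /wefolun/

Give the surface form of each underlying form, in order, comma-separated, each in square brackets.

/gayyehuk/:
  A Medial Vowel Deletion: [gayyehuk] → [gayyehk]
  B Degemination: [gayyehk] → [gayehk]
/wefolun/:
  A Medial Vowel Deletion: [wefolun] → [wefoln]
  B Degemination: no change — [wefoln]

[gayehk], [wefoln]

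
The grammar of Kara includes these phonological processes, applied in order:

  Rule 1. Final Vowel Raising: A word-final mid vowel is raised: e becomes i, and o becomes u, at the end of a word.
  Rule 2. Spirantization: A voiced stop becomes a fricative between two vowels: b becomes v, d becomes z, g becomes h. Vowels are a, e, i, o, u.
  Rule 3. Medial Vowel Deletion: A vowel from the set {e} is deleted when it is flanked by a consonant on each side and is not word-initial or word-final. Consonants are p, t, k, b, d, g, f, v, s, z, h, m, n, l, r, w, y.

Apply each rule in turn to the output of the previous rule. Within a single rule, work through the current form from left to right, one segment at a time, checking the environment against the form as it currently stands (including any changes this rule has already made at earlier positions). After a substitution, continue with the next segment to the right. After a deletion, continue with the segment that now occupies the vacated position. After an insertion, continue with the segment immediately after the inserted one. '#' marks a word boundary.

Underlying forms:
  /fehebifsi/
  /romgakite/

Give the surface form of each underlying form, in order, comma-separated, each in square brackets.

[fhvifsi], [romgakiti]

/fehebifsi/:
  Rule 1 Final Vowel Raising: no change — [fehebifsi]
  Rule 2 Spirantization: [fehebifsi] → [fehevifsi]
  Rule 3 Medial Vowel Deletion: [fehevifsi] → [fhvifsi]
/romgakite/:
  Rule 1 Final Vowel Raising: [romgakite] → [romgakiti]
  Rule 2 Spirantization: no change — [romgakiti]
  Rule 3 Medial Vowel Deletion: no change — [romgakiti]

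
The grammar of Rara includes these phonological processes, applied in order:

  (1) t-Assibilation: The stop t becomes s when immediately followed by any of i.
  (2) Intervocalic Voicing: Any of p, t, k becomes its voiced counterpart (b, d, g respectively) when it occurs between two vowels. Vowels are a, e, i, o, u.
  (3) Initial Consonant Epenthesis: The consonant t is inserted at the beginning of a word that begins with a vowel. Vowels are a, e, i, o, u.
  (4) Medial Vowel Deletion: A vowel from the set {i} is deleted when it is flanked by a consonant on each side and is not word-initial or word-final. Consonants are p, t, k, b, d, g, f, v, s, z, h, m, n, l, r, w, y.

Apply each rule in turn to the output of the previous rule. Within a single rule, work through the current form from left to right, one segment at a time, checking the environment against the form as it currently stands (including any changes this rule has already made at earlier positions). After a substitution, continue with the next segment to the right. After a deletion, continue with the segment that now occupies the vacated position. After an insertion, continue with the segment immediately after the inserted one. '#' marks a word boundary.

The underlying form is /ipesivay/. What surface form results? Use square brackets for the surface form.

[tbesvay]

(1) t-Assibilation: no change — [ipesivay]
(2) Intervocalic Voicing: [ipesivay] → [ibesivay]
(3) Initial Consonant Epenthesis: [ibesivay] → [tibesivay]
(4) Medial Vowel Deletion: [tibesivay] → [tbesvay]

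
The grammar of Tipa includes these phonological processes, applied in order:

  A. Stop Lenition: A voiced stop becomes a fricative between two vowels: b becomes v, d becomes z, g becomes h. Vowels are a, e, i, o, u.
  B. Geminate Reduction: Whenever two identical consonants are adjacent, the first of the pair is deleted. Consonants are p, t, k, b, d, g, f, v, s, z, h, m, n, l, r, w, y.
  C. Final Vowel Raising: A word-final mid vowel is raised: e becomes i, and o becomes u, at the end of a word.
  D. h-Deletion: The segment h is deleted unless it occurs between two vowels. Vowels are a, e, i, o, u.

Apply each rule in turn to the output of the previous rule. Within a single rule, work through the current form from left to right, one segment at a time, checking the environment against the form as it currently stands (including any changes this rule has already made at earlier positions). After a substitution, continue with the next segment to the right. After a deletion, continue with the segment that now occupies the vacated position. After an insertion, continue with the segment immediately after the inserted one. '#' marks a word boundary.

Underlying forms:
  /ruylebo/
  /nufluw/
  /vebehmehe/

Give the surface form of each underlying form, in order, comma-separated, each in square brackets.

[ruylevu], [nufluw], [vevemehi]

/ruylebo/:
  A Stop Lenition: [ruylebo] → [ruylevo]
  B Geminate Reduction: no change — [ruylevo]
  C Final Vowel Raising: [ruylevo] → [ruylevu]
  D h-Deletion: no change — [ruylevu]
/nufluw/:
  A Stop Lenition: no change — [nufluw]
  B Geminate Reduction: no change — [nufluw]
  C Final Vowel Raising: no change — [nufluw]
  D h-Deletion: no change — [nufluw]
/vebehmehe/:
  A Stop Lenition: [vebehmehe] → [vevehmehe]
  B Geminate Reduction: no change — [vevehmehe]
  C Final Vowel Raising: [vevehmehe] → [vevehmehi]
  D h-Deletion: [vevehmehi] → [vevemehi]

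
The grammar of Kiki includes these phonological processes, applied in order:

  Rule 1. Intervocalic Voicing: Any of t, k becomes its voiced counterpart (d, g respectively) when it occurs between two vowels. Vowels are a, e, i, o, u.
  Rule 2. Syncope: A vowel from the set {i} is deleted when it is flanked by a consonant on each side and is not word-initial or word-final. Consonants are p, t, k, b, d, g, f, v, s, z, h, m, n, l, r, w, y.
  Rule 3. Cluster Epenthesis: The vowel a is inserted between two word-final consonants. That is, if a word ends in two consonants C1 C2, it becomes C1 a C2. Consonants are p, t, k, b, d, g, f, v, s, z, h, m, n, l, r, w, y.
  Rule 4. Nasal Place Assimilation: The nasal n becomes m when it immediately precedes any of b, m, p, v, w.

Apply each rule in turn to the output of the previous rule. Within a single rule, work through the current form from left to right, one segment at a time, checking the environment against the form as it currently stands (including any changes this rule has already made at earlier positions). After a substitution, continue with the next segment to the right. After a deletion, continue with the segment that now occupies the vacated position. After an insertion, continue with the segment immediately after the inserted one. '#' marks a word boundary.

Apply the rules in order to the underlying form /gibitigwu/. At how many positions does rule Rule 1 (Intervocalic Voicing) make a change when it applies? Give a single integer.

1

Rule 1 Intervocalic Voicing: [gibitigwu] → [gibidigwu]
Rule 2 Syncope: [gibidigwu] → [gbdgwu]
Rule 3 Cluster Epenthesis: no change — [gbdgwu]
Rule 4 Nasal Place Assimilation: no change — [gbdgwu]
Rule Rule 1 changed 1 position(s).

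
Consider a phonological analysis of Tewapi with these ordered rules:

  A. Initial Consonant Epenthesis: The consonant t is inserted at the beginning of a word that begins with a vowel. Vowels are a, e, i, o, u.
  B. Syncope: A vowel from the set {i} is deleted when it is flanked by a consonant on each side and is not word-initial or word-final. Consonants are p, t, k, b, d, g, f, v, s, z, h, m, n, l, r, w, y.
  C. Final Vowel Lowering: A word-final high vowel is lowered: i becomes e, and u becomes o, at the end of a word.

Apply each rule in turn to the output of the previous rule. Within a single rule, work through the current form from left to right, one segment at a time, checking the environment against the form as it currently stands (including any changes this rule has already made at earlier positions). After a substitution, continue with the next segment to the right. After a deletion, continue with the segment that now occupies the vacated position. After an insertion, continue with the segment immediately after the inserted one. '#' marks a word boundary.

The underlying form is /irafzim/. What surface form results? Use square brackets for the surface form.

A Initial Consonant Epenthesis: [irafzim] → [tirafzim]
B Syncope: [tirafzim] → [trafzm]
C Final Vowel Lowering: no change — [trafzm]

[trafzm]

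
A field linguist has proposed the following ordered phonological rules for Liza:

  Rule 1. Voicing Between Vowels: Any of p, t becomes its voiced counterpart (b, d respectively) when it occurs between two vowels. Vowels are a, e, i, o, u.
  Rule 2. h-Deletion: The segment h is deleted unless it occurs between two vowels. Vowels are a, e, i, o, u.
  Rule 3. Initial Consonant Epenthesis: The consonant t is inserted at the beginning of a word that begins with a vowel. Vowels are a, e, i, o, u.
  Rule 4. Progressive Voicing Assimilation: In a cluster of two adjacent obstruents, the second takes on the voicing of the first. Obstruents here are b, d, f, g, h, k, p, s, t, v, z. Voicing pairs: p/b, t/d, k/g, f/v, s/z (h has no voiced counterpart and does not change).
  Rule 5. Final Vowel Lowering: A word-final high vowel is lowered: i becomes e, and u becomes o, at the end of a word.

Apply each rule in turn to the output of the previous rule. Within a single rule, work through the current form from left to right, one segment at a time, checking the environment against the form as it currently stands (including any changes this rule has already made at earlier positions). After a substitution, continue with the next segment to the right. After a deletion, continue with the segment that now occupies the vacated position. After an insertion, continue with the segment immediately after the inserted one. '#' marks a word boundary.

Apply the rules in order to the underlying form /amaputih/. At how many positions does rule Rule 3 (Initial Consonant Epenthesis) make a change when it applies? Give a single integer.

Rule 1 Voicing Between Vowels: [amaputih] → [amabudih]
Rule 2 h-Deletion: [amabudih] → [amabudi]
Rule 3 Initial Consonant Epenthesis: [amabudi] → [tamabudi]
Rule 4 Progressive Voicing Assimilation: no change — [tamabudi]
Rule 5 Final Vowel Lowering: [tamabudi] → [tamabude]
Rule Rule 3 changed 1 position(s).

1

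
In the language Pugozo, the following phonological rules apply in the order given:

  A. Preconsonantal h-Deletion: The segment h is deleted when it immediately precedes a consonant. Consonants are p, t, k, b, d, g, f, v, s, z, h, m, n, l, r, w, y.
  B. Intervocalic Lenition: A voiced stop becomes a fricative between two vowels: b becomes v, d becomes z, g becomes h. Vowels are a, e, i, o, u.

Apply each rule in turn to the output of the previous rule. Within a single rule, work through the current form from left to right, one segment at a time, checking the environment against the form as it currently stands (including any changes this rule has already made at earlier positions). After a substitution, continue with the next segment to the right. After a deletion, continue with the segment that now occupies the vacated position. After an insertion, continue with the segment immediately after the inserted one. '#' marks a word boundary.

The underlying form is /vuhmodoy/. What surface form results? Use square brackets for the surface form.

[vumozoy]

A Preconsonantal h-Deletion: [vuhmodoy] → [vumodoy]
B Intervocalic Lenition: [vumodoy] → [vumozoy]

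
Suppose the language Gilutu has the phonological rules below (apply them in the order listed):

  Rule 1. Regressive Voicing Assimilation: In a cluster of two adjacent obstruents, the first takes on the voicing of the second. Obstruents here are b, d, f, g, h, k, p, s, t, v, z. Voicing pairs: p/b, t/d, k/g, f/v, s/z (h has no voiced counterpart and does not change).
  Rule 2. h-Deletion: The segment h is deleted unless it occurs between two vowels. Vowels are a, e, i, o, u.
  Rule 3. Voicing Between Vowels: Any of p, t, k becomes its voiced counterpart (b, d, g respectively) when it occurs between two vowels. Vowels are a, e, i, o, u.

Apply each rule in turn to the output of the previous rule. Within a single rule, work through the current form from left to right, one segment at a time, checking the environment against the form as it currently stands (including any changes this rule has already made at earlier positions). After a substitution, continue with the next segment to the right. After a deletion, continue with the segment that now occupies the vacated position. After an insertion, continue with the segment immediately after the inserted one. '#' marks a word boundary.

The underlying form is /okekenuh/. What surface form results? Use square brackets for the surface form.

[ogegenu]

Rule 1 Regressive Voicing Assimilation: no change — [okekenuh]
Rule 2 h-Deletion: [okekenuh] → [okekenu]
Rule 3 Voicing Between Vowels: [okekenu] → [ogegenu]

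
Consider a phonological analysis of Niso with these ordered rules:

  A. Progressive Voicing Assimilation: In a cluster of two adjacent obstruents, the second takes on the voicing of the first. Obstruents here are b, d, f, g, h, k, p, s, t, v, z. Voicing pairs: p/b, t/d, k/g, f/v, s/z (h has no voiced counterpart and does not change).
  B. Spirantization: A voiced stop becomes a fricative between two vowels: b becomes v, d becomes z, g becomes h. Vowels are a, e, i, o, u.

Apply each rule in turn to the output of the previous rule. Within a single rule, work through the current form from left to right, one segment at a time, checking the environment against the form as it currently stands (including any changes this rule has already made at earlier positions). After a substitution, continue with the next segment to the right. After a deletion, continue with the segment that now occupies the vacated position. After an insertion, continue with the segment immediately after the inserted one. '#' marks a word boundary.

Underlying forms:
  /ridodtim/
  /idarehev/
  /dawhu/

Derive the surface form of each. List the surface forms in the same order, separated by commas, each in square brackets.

[rizoddim], [izarehev], [dawhu]

/ridodtim/:
  A Progressive Voicing Assimilation: [ridodtim] → [ridoddim]
  B Spirantization: [ridoddim] → [rizoddim]
/idarehev/:
  A Progressive Voicing Assimilation: no change — [idarehev]
  B Spirantization: [idarehev] → [izarehev]
/dawhu/:
  A Progressive Voicing Assimilation: no change — [dawhu]
  B Spirantization: no change — [dawhu]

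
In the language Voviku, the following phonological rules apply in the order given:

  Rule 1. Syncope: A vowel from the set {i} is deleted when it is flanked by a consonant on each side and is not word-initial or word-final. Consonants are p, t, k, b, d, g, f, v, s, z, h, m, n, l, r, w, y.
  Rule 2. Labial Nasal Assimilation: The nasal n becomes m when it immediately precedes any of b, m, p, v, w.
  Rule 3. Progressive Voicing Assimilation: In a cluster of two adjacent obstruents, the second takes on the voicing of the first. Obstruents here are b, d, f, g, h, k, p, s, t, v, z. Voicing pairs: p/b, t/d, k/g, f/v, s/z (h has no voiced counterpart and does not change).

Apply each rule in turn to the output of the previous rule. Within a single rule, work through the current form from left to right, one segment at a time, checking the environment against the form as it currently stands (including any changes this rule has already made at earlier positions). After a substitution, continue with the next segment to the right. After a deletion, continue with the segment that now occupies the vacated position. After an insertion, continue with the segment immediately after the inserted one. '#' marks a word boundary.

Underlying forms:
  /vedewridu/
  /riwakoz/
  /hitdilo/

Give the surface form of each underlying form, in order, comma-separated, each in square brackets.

[vedewrdu], [rwakoz], [httlo]

/vedewridu/:
  Rule 1 Syncope: [vedewridu] → [vedewrdu]
  Rule 2 Labial Nasal Assimilation: no change — [vedewrdu]
  Rule 3 Progressive Voicing Assimilation: no change — [vedewrdu]
/riwakoz/:
  Rule 1 Syncope: [riwakoz] → [rwakoz]
  Rule 2 Labial Nasal Assimilation: no change — [rwakoz]
  Rule 3 Progressive Voicing Assimilation: no change — [rwakoz]
/hitdilo/:
  Rule 1 Syncope: [hitdilo] → [htdlo]
  Rule 2 Labial Nasal Assimilation: no change — [htdlo]
  Rule 3 Progressive Voicing Assimilation: [htdlo] → [httlo]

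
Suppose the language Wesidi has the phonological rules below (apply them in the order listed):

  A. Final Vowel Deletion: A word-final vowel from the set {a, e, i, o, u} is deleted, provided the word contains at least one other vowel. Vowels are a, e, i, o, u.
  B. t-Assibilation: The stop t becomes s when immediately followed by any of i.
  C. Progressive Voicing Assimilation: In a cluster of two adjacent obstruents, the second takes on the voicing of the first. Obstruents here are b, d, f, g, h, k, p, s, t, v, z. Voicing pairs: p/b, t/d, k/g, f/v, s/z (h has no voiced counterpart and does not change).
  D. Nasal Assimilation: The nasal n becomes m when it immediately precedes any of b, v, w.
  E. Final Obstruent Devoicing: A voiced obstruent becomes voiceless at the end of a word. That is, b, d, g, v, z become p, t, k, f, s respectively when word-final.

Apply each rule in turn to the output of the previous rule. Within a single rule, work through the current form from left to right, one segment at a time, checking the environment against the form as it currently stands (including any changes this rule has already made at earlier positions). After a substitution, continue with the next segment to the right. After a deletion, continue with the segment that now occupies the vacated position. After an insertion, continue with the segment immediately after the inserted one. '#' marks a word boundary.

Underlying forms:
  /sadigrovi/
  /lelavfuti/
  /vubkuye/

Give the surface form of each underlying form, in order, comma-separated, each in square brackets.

[sadigrof], [lelavvut], [vubguy]

/sadigrovi/:
  A Final Vowel Deletion: [sadigrovi] → [sadigrov]
  B t-Assibilation: no change — [sadigrov]
  C Progressive Voicing Assimilation: no change — [sadigrov]
  D Nasal Assimilation: no change — [sadigrov]
  E Final Obstruent Devoicing: [sadigrov] → [sadigrof]
/lelavfuti/:
  A Final Vowel Deletion: [lelavfuti] → [lelavfut]
  B t-Assibilation: no change — [lelavfut]
  C Progressive Voicing Assimilation: [lelavfut] → [lelavvut]
  D Nasal Assimilation: no change — [lelavvut]
  E Final Obstruent Devoicing: no change — [lelavvut]
/vubkuye/:
  A Final Vowel Deletion: [vubkuye] → [vubkuy]
  B t-Assibilation: no change — [vubkuy]
  C Progressive Voicing Assimilation: [vubkuy] → [vubguy]
  D Nasal Assimilation: no change — [vubguy]
  E Final Obstruent Devoicing: no change — [vubguy]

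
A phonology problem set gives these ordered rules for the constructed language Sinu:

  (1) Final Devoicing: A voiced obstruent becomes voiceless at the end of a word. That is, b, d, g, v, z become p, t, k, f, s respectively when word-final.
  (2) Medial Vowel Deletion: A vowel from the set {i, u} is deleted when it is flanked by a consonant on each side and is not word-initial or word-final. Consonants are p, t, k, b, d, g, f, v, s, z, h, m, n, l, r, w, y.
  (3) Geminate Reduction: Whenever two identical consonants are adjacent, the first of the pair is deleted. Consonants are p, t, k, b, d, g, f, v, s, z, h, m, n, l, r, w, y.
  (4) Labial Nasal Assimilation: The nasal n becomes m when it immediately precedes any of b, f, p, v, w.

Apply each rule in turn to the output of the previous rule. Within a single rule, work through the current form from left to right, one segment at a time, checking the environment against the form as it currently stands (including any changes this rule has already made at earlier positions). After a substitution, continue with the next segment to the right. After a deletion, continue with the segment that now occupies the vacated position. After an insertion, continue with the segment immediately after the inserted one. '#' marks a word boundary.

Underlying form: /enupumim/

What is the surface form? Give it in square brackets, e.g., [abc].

(1) Final Devoicing: no change — [enupumim]
(2) Medial Vowel Deletion: [enupumim] → [enpmm]
(3) Geminate Reduction: [enpmm] → [enpm]
(4) Labial Nasal Assimilation: [enpm] → [empm]

[empm]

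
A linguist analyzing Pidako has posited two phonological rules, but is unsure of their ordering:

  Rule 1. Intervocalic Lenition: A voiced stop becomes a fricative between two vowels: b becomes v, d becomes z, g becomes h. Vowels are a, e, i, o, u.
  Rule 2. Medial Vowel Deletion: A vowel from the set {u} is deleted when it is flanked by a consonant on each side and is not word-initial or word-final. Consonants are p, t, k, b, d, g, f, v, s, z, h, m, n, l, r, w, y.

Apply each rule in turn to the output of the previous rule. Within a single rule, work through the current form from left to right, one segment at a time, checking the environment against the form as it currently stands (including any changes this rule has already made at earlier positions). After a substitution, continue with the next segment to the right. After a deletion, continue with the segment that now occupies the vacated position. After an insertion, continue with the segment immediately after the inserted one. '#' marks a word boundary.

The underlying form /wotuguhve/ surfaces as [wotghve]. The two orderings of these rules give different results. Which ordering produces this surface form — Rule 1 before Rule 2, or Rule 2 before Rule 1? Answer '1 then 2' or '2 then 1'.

Order 1 then 2:
  1 Intervocalic Lenition: [wotuguhve] → [wotuhuhve]
  2 Medial Vowel Deletion: [wotuhuhve] → [wothhve]
  result: [wothhve]
Order 2 then 1:
  2 Medial Vowel Deletion: [wotuguhve] → [wotghve]
  1 Intervocalic Lenition: no change — [wotghve]
  result: [wotghve]

2 then 1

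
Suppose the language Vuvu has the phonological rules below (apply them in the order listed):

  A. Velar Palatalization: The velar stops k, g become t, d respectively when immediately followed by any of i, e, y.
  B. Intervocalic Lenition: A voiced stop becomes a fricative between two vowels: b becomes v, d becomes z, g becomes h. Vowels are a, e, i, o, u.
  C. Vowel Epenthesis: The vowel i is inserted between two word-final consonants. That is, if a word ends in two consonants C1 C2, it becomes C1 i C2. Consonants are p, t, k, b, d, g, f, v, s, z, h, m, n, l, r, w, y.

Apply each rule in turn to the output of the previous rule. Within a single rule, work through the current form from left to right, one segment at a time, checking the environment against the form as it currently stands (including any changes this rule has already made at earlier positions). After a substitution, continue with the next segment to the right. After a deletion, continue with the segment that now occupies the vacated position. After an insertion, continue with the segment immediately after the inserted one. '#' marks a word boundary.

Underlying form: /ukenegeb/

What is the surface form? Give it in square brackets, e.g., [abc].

[utenezeb]

A Velar Palatalization: [ukenegeb] → [utenedeb]
B Intervocalic Lenition: [utenedeb] → [utenezeb]
C Vowel Epenthesis: no change — [utenezeb]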